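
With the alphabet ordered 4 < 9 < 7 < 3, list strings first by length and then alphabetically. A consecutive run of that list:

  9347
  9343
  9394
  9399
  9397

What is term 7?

Stepping forward 2 times from 9397: 9397 → 9393, then the target.

9374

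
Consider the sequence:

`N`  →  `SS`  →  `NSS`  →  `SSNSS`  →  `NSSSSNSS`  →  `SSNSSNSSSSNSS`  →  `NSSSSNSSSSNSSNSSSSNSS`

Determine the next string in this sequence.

SSNSSNSSSSNSSNSSSSNSSSSNSSNSSSSNSS

This is a Fibonacci-style word recurrence s(k) = s(k−2)·s(k−1): e.g. N·SS = NSS.
The next term joins SSNSSNSSSSNSS and NSSSSNSSSSNSSNSSSSNSS.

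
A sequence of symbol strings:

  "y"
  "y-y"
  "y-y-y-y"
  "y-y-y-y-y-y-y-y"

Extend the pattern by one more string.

s(k+1) = s(k)·-·s(k) — each term doubles the last with '-' between the halves.
One more doubling of y-y-y-y-y-y-y-y gives the answer.

y-y-y-y-y-y-y-y-y-y-y-y-y-y-y-y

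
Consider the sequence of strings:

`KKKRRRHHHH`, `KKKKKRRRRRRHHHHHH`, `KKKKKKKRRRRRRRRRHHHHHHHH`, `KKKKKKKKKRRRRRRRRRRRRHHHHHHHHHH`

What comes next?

KKKKKKKKKKKRRRRRRRRRRRRRRRHHHHHHHHHHHH

Each string has the form K^{2n+1} R^{3n} H^{2n+2} (n = 1, 2, …).
Setting n = 5 gives 11, 15, 12 characters in each block.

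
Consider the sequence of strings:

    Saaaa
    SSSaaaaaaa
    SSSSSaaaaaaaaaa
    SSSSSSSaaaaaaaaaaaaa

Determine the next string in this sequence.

SSSSSSSSSaaaaaaaaaaaaaaaa

Term n consists of 2n-1 S's, followed by 3n+1 a's (n = 1, 2, …).
Setting n = 5 gives 9, 16 characters in each block.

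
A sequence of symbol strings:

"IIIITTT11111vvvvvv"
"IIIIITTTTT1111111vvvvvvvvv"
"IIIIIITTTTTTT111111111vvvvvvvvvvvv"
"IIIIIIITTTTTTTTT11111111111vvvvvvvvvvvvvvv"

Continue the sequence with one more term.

Each string has the form I^{n+2} T^{2n-1} 1^{2n+1} v^{3n}, where the shown terms are n = 2, 3, 4, 5.
Setting n = 6 gives 8, 11, 13, 18 characters in each block.

IIIIIIIITTTTTTTTTTT1111111111111vvvvvvvvvvvvvvvvvv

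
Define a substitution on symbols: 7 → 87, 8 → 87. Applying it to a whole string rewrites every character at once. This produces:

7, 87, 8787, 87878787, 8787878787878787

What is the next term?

87878787878787878787878787878787

Replace each of the 16 characters of 8787878787878787 in place — 87 87 87 87 87 87 87 87 87 87 87 87 87 87 87 87 — and concatenate.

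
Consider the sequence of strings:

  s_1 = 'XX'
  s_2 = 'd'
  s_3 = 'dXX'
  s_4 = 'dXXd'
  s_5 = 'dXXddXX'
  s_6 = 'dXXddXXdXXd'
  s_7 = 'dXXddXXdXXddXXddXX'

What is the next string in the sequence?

dXXddXXdXXddXXddXXdXXddXXdXXd

From term 3 onward, concatenate the last term with the second-to-last: d·XX = dXX, dXX·d = dXXd, …
The next term joins dXXddXXdXXddXXddXX and dXXddXXdXXd.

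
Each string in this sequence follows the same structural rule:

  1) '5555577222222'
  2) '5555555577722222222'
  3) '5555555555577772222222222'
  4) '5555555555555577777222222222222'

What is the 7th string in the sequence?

5555555555555555555555577777777222222222222222222

Reading off run lengths: 5 runs 5, 8, 11, 14; 7 runs 2, 3, 4, 5; 2 runs 6, 8, 10, 12 — each is linear in n, where the shown terms are n = 2, 3, 4, 5.
Setting n = 8 gives 23, 8, 18 characters in each block.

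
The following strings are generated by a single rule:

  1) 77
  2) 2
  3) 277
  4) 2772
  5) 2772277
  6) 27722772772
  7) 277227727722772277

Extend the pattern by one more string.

27722772772277227727722772772

This is a Fibonacci-style word recurrence s(k) = s(k−1)·s(k−2): e.g. 2·77 = 277.
So term 8 is 277227727722772277·27722772772.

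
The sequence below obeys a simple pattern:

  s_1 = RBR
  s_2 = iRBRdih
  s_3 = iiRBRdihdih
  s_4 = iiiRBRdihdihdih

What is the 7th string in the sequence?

Each term wraps the previous one in i on the left and dih on the right.
From iiiRBRdihdihdih, 3 further steps: iiiRBRdihdihdih → iiiiRBRdihdihdihdih → iiiiiRBRdihdihdihdihdih → (answer).

iiiiiiRBRdihdihdihdihdihdih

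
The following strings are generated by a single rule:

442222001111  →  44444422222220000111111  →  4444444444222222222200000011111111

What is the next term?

444444444444442222222222222000000001111111111

Each string has the form 4^{4n-2} 2^{3n+1} 0^{2n} 1^{2n+2} (n = 1, 2, …).
For the next term, n = 4, so the run lengths are 14, 13, 8, 10.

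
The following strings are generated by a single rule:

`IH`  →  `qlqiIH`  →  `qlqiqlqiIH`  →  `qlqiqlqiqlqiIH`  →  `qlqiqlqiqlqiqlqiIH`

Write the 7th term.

Every step adds qlqi at the front: s(k+1) = qlqi·s(k).
From qlqiqlqiqlqiqlqiIH, 2 further steps: qlqiqlqiqlqiqlqiIH → qlqiqlqiqlqiqlqiqlqiIH → (answer).

qlqiqlqiqlqiqlqiqlqiqlqiIH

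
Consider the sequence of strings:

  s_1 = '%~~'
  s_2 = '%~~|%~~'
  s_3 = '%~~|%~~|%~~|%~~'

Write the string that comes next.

Every step duplicates the string with '|' between the halves.
So the next term is two copies of %~~|%~~|%~~|%~~ with '|' between the halves.

%~~|%~~|%~~|%~~|%~~|%~~|%~~|%~~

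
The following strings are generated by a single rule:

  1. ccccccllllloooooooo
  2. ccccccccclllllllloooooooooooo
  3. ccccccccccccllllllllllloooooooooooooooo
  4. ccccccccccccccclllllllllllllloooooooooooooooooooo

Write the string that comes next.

ccccccccccccccccccllllllllllllllllloooooooooooooooooooooooo

Reading off run lengths: c runs 6, 9, 12, 15; l runs 5, 8, 11, 14; o runs 8, 12, 16, 20 — each is linear in n, where the shown terms are n = 2, 3, 4, 5.
For the next term, n = 6, so the run lengths are 18, 17, 24.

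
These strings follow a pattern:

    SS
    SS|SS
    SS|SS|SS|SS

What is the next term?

SS|SS|SS|SS|SS|SS|SS|SS

s(k+1) = s(k)·|·s(k) — each term doubles the last with '|' between the halves.
One more doubling of SS|SS|SS|SS gives the answer.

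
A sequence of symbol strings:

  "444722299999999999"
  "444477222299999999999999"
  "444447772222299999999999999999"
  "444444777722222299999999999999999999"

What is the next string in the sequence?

Term n consists of n 4's, followed by n-2 7's, followed by n 2's, followed by 3n+2 9's, where the shown terms are n = 3, 4, 5, 6.
At n = 7 the blocks have lengths 7, 5, 7, 23.

444444477777222222299999999999999999999999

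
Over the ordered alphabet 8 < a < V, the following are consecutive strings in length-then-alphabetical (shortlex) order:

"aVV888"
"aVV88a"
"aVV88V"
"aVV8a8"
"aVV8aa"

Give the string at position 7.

aVV8V8

Continuing the enumeration 2 steps past aVV8aa: aVV8aa → aVV8aV → (answer).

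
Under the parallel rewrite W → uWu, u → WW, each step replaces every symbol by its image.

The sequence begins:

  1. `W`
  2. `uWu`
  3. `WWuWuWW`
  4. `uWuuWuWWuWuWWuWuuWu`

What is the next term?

WWuWuWWWWuWuWWuWuuWuWWuWuWWuWuuWuWWuWuWWWWuWuWW

Replace each of the 19 characters of uWuuWuWWuWuWWuWuuWu in place — WW uWu WW WW uWu WW uWu uWu WW uWu WW uWu uWu WW uWu WW WW uWu WW — and concatenate.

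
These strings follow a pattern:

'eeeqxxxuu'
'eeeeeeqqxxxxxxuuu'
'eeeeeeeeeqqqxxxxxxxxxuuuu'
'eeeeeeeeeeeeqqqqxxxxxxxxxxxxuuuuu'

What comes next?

Each string has the form e^{3n} q^{n} x^{3n} u^{n+1} (n = 1, 2, …).
Setting n = 5 gives 15, 5, 15, 6 characters in each block.

eeeeeeeeeeeeeeeqqqqqxxxxxxxxxxxxxxxuuuuuu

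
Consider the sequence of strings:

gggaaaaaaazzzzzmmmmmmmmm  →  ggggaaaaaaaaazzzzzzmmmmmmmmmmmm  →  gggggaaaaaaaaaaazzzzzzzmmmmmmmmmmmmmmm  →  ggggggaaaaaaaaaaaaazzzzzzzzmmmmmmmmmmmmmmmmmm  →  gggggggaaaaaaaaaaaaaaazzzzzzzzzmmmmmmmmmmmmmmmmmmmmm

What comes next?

ggggggggaaaaaaaaaaaaaaaaazzzzzzzzzzmmmmmmmmmmmmmmmmmmmmmmmm

Reading off run lengths: g runs 3, 4, 5, 6, 7; a runs 7, 9, 11, 13, 15; z runs 5, 6, 7, 8, 9; m runs 9, 12, 15, 18, 21 — each is linear in n, where the shown terms are n = 3, 4, 5, 6, 7.
For the next term, n = 8, so the run lengths are 8, 17, 10, 24.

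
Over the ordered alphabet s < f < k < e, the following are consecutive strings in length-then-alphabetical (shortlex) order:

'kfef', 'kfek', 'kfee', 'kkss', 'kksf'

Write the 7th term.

Continuing the enumeration 2 steps past kksf: kksf → kksk → (answer).

kkse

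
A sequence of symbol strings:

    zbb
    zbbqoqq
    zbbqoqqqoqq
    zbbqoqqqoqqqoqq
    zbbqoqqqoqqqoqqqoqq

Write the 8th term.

Each term is the previous one with qoqq appended.
From zbbqoqqqoqqqoqqqoqq, 3 further steps: zbbqoqqqoqqqoqqqoqq → zbbqoqqqoqqqoqqqoqqqoqq → zbbqoqqqoqqqoqqqoqqqoqqqoqq → (answer).

zbbqoqqqoqqqoqqqoqqqoqqqoqqqoqq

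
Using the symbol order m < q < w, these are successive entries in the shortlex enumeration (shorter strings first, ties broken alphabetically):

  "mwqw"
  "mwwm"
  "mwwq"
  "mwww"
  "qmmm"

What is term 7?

qmmw

Advancing 2 positions from qmmm through qmmm → qmmq reaches term 7.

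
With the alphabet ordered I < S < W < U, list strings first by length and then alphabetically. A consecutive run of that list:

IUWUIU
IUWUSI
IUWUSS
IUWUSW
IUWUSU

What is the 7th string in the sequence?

Advancing 2 positions from IUWUSU through IUWUSU → IUWUWI reaches term 7.

IUWUWS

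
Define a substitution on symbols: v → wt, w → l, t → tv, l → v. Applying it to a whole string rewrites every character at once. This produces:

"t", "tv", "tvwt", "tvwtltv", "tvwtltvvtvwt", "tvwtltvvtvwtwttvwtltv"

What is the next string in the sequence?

Applying the rule to each of the 21 symbols of tvwtltvvtvwtwttvwtltv gives the pieces tv wt l tv v tv wt wt tv wt l tv l tv tv wt l tv v tv wt, which concatenate to the answer.

tvwtltvvtvwtwttvwtltvltvtvwtltvvtvwt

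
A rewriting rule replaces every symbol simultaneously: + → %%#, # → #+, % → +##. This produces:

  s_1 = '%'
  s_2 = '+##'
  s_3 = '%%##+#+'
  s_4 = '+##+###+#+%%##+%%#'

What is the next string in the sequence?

Rewriting the 18 symbols of +##+###+#+%%##+%%# one by one yields %%# #+ #+ %%# #+ #+ #+ %%# #+ %%# +## +## #+ #+ %%# +## +## #+; concatenated:

%%##+#+%%##+#+#+%%##+%%#+##+###+#+%%#+##+###+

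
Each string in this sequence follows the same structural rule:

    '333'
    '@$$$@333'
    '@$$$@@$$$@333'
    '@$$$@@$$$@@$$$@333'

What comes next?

Every step adds @$$$@ at the front: s(k+1) = @$$$@·s(k).
So the next term is @$$$@·@$$$@@$$$@@$$$@333.

@$$$@@$$$@@$$$@@$$$@333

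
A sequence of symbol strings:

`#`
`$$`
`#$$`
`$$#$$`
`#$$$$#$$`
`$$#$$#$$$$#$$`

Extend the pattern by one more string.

From term 3 onward, concatenate the second-to-last term with the last: #·$$ = #$$, $$·#$$ = $$#$$, …
The next term joins #$$$$#$$ and $$#$$#$$$$#$$.

#$$$$#$$$$#$$#$$$$#$$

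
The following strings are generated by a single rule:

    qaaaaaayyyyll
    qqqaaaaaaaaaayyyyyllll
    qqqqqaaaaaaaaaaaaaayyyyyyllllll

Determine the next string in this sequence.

qqqqqqqaaaaaaaaaaaaaaaaaayyyyyyyllllllll

The n-th term is 2n-1 q's then 4n+2 a's then n+3 y's then 2n l's (n = 1, 2, …).
At n = 4 the blocks have lengths 7, 18, 7, 8.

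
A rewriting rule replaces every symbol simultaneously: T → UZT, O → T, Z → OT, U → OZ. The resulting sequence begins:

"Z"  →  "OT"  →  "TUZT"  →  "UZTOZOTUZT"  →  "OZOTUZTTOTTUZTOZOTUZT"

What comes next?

Rewriting the 21 symbols of OZOTUZTTOTTUZTOZOTUZT one by one yields T OT T UZT OZ OT UZT UZT T UZT UZT OZ OT UZT T OT T UZT OZ OT UZT; concatenated:

TOTTUZTOZOTUZTUZTTUZTUZTOZOTUZTTOTTUZTOZOTUZT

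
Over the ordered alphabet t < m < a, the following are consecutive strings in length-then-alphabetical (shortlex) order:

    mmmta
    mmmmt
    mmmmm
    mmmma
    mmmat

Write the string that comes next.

mmmam

Find the rightmost character of mmmat below a, bump it to the next letter, and reset everything to its right to t.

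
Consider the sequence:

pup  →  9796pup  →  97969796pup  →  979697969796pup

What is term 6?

The strings grow by a fixed prefix 9796 each time.
From 979697969796pup, 2 further steps: 979697969796pup → 9796979697969796pup → (answer).

97969796979697969796pup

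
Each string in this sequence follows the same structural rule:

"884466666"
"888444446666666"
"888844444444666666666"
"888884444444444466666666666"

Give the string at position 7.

888888884444444444444444444466666666666666666

Term n consists of n+1 8's, followed by 3n-1 4's, followed by 2n+3 6's (n = 1, 2, …).
At n = 7 the blocks have lengths 8, 20, 17.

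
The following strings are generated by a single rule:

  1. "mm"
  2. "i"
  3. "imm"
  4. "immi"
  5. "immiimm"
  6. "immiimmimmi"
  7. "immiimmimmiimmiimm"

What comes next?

This is a Fibonacci-style word recurrence s(k) = s(k−1)·s(k−2): e.g. i·mm = imm.
Continuing: immiimmimmiimmiimm · immiimmimmi gives term 8.

immiimmimmiimmiimmimmiimmimmi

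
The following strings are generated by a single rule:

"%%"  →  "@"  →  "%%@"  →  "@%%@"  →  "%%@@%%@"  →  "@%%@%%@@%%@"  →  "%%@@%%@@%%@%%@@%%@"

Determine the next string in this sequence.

Each term (from the third on) is the two preceding terms concatenated in order: term 3 = %%·@ = %%@.
So term 8 is @%%@%%@@%%@·%%@@%%@@%%@%%@@%%@.

@%%@%%@@%%@%%@@%%@@%%@%%@@%%@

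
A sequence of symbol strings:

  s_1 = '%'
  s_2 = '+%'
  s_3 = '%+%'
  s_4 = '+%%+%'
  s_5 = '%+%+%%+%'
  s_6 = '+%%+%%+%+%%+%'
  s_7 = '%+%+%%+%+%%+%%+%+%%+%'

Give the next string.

+%%+%%+%+%%+%%+%+%%+%+%%+%%+%+%%+%

Each term (from the third on) is the two preceding terms concatenated in order: term 3 = %·+% = %+%.
The next term joins +%%+%%+%+%%+% and %+%+%%+%+%%+%%+%+%%+%.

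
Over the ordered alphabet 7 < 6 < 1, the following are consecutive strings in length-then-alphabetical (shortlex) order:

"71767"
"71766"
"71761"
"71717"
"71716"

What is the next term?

Find the rightmost character of 71716 below 1, bump it to the next letter, and reset everything to its right to 7.

71711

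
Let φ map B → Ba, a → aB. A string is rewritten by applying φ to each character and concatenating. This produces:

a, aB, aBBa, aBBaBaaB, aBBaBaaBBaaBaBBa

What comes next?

Rewriting the 16 symbols of aBBaBaaBBaaBaBBa one by one yields aB Ba Ba aB Ba aB aB Ba Ba aB aB Ba aB Ba Ba aB; concatenated:

aBBaBaaBBaaBaBBaBaaBaBBaaBBaBaaB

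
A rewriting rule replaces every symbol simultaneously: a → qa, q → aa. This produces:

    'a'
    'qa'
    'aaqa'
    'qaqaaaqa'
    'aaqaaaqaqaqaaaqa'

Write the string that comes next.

qaqaaaqaqaqaaaqaaaqaaaqaqaqaaaqa

φ(aaqaaaqaqaqaaaqa) expands symbol-by-symbol to qa qa aa qa qa qa aa qa aa qa aa qa qa qa aa qa; joining the 16 pieces gives the next term.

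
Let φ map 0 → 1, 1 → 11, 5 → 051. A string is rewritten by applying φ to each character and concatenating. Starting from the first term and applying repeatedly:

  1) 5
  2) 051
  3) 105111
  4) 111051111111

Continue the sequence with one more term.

Apply φ to 111051111111 symbol by symbol: 1→11, 1→11, 1→11, 0→1, 5→051, 1→11, 1→11, 1→11, 1→11, 1→11, 1→11, 1→11; joined: 11 11 11 1 051 11 11 11 11 11 11 11.

111111105111111111111111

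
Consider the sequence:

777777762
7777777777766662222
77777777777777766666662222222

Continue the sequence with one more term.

777777777777777777766666666662222222222

The n-th term is 4n+3 7's then 3n-2 6's then 3n-2 2's (n = 1, 2, …).
For the next term, n = 4, so the run lengths are 19, 10, 10.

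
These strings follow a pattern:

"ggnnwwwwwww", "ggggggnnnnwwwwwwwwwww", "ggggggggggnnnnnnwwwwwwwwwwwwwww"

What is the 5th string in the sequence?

Reading off run lengths: g runs 2, 6, 10; n runs 2, 4, 6; w runs 7, 11, 15 — each is linear in n (n = 1, 2, …).
Setting n = 5 gives 18, 10, 23 characters in each block.

ggggggggggggggggggnnnnnnnnnnwwwwwwwwwwwwwwwwwwwwwww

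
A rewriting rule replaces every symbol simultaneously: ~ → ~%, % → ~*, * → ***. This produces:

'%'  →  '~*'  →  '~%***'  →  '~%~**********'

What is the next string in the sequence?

Rewriting the 13 symbols of ~%~********** one by one yields ~% ~* ~% *** *** *** *** *** *** *** *** *** ***; concatenated:

~%~*~%******************************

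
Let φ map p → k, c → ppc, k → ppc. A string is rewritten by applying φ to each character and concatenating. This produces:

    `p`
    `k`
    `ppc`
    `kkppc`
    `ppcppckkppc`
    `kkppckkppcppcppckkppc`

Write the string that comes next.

Applying the rule to each of the 21 symbols of kkppckkppcppcppckkppc gives the pieces ppc ppc k k ppc ppc ppc k k ppc k k ppc k k ppc ppc ppc k k ppc, which concatenate to the answer.

ppcppckkppcppcppckkppckkppckkppcppcppckkppc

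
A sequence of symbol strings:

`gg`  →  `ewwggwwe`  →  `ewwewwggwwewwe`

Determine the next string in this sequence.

Every step adds eww to the front and wwe to the end of the previous string.
Applying this once more to ewwewwggwwewwe:

ewwewwewwggwwewwewwe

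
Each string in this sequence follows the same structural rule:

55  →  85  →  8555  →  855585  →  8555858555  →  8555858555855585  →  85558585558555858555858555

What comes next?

This is a Fibonacci-style word recurrence s(k) = s(k−1)·s(k−2): e.g. 85·55 = 8555.
The next term joins 85558585558555858555858555 and 8555858555855585.

855585855585558585558585558555858555855585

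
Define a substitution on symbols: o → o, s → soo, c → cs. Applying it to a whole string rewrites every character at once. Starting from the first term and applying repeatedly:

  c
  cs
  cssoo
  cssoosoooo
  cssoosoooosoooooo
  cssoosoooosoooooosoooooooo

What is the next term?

Applying the rule to each of the 26 symbols of cssoosoooosoooooosoooooooo gives the pieces cs soo soo o o soo o o o o soo o o o o o o soo o o o o o o o o, which concatenate to the answer.

cssoosoooosoooooosoooooooosoooooooooo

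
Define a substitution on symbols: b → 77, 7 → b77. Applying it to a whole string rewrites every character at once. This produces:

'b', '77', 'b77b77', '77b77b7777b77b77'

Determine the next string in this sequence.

Replace each of the 16 characters of 77b77b7777b77b77 in place — b77 b77 77 b77 b77 77 b77 b77 b77 b77 77 b77 b77 77 b77 b77 — and concatenate.

b77b7777b77b7777b77b77b77b7777b77b7777b77b77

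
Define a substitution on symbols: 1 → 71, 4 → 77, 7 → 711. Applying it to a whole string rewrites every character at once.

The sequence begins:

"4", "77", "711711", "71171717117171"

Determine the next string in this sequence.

7117171711717117171171717117171171

Applying the rule to each of the 14 symbols of 71171717117171 gives the pieces 711 71 71 711 71 711 71 711 71 71 711 71 711 71, which concatenate to the answer.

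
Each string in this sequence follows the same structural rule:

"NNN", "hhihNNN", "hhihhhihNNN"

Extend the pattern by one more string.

hhihhhihhhihNNN

Each term is the previous one with hhih prepended.
One more step from hhihhhihNNN gives the answer.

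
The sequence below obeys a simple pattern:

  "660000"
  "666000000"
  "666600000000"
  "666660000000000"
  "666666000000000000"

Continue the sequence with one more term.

666666600000000000000

Term n consists of n 6's, followed by 2n 0's, where the shown terms are n = 2, 3, 4, 5, 6.
For the next term, n = 7, so the run lengths are 7, 14.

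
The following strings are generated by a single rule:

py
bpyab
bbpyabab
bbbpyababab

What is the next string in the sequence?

Each term wraps the previous one in b on the left and ab on the right.
One more step from bbbpyababab gives the answer.

bbbbpyabababab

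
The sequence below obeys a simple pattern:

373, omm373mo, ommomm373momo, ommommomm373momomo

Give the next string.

ommommommomm373momomomo

Each term wraps the previous one in omm on the left and mo on the right.
So the next term is omm·ommommomm373momomo·mo.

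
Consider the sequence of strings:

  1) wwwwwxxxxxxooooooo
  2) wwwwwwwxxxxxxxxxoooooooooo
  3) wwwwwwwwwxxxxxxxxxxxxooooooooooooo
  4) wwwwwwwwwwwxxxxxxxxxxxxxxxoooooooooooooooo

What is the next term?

wwwwwwwwwwwwwxxxxxxxxxxxxxxxxxxooooooooooooooooooo

Reading off run lengths: w runs 5, 7, 9, 11; x runs 6, 9, 12, 15; o runs 7, 10, 13, 16 — each is linear in n, where the shown terms are n = 2, 3, 4, 5.
For the next term, n = 6, so the run lengths are 13, 18, 19.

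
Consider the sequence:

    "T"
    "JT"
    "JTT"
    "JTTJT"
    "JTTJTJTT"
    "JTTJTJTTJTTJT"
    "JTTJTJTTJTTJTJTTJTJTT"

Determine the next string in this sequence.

From term 3 onward, concatenate the last term with the second-to-last: JT·T = JTT, JTT·JT = JTTJT, …
So term 8 is JTTJTJTTJTTJTJTTJTJTT·JTTJTJTTJTTJT.

JTTJTJTTJTTJTJTTJTJTTJTTJTJTTJTTJT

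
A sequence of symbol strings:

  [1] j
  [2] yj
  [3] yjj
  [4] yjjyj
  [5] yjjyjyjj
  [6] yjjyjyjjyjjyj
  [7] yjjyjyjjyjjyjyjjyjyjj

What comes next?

Each term (from the third on) is the previous term followed by the one before it: term 3 = yj·j = yjj.
Continuing: yjjyjyjjyjjyjyjjyjyjj · yjjyjyjjyjjyj gives term 8.

yjjyjyjjyjjyjyjjyjyjjyjjyjyjjyjjyj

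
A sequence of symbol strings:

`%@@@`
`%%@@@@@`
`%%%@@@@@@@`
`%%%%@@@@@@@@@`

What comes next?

%%%%%@@@@@@@@@@@

Reading off run lengths: % runs 1, 2, 3, 4; @ runs 3, 5, 7, 9 — each is linear in n (n = 1, 2, …).
Setting n = 5 gives 5, 11 characters in each block.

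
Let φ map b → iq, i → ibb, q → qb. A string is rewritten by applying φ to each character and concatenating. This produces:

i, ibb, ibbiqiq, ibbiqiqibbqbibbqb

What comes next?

Applying the rule to each of the 17 symbols of ibbiqiqibbqbibbqb gives the pieces ibb iq iq ibb qb ibb qb ibb iq iq qb iq ibb iq iq qb iq, which concatenate to the answer.

ibbiqiqibbqbibbqbibbiqiqqbiqibbiqiqqbiq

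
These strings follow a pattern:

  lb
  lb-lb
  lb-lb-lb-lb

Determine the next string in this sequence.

lb-lb-lb-lb-lb-lb-lb-lb

s(k+1) = s(k)·-·s(k) — each term doubles the last with '-' between the halves.
So the next term is two copies of lb-lb-lb-lb with '-' between the halves.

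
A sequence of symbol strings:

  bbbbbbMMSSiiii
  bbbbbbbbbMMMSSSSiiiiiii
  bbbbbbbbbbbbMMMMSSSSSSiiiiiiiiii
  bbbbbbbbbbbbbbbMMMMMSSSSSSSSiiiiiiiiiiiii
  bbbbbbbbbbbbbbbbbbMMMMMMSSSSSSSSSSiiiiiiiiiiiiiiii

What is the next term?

Reading off run lengths: b runs 6, 9, 12, 15, 18; M runs 2, 3, 4, 5, 6; S runs 2, 4, 6, 8, 10; i runs 4, 7, 10, 13, 16 — each is linear in n (n = 1, 2, …).
At n = 6 the blocks have lengths 21, 7, 12, 19.

bbbbbbbbbbbbbbbbbbbbbMMMMMMMSSSSSSSSSSSSiiiiiiiiiiiiiiiiiii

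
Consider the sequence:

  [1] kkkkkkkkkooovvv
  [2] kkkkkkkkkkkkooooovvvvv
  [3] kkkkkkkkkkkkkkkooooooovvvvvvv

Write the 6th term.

Reading off run lengths: k runs 9, 12, 15; o runs 3, 5, 7; v runs 3, 5, 7 — each is linear in n, where the shown terms are n = 2, 3, 4.
Setting n = 7 gives 24, 13, 13 characters in each block.

kkkkkkkkkkkkkkkkkkkkkkkkooooooooooooovvvvvvvvvvvvv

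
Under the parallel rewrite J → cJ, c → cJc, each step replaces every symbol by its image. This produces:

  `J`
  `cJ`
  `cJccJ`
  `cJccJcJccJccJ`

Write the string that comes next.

φ(cJccJcJccJccJ) expands symbol-by-symbol to cJc cJ cJc cJc cJ cJc cJ cJc cJc cJ cJc cJc cJ; joining the 13 pieces gives the next term.

cJccJcJccJccJcJccJcJccJccJcJccJccJ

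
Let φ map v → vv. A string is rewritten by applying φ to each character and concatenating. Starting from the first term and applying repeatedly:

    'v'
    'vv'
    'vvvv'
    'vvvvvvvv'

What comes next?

vvvvvvvvvvvvvvvv

Expanding vvvvvvvv: v→vv, v→vv, v→vv, v→vv, v→vv, v→vv, v→vv, v→vv. Concatenated: vv vv vv vv vv vv vv vv.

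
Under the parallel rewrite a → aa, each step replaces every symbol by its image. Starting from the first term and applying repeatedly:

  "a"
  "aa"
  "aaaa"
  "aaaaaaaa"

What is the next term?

aaaaaaaaaaaaaaaa

Apply φ to aaaaaaaa symbol by symbol: a→aa, a→aa, a→aa, a→aa, a→aa, a→aa, a→aa, a→aa; joined: aa aa aa aa aa aa aa aa.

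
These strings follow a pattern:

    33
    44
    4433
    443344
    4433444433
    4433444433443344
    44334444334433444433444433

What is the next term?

Each term (from the third on) is the previous term followed by the one before it: term 3 = 44·33 = 4433.
The next term joins 44334444334433444433444433 and 4433444433443344.

443344443344334444334444334433444433443344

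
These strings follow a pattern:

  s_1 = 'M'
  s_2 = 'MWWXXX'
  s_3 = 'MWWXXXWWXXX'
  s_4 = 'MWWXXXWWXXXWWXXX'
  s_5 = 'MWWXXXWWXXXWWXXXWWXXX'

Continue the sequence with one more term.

MWWXXXWWXXXWWXXXWWXXXWWXXX

Every step adds WWXXX to the end: s(k+1) = s(k)·WWXXX.
One more step from MWWXXXWWXXXWWXXXWWXXX gives the answer.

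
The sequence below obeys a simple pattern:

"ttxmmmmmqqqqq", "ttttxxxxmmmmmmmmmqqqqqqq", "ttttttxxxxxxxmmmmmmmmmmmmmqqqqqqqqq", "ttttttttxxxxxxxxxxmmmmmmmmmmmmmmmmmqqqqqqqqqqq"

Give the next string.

Reading off run lengths: t runs 2, 4, 6, 8; x runs 1, 4, 7, 10; m runs 5, 9, 13, 17; q runs 5, 7, 9, 11 — each is linear in n (n = 1, 2, …).
At n = 5 the blocks have lengths 10, 13, 21, 13.

ttttttttttxxxxxxxxxxxxxmmmmmmmmmmmmmmmmmmmmmqqqqqqqqqqqqq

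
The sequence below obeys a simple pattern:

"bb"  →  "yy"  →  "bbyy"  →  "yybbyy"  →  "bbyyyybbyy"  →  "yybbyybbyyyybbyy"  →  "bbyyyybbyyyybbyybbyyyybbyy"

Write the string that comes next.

yybbyybbyyyybbyybbyyyybbyyyybbyybbyyyybbyy

Each term (from the third on) is the two preceding terms concatenated in order: term 3 = bb·yy = bbyy.
So term 8 is yybbyybbyyyybbyy·bbyyyybbyyyybbyybbyyyybbyy.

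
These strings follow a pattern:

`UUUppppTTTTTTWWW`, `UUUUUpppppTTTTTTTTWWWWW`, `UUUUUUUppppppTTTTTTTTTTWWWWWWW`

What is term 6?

UUUUUUUUUUUUUpppppppppTTTTTTTTTTTTTTTTWWWWWWWWWWWWW

Reading off run lengths: U runs 3, 5, 7; p runs 4, 5, 6; T runs 6, 8, 10; W runs 3, 5, 7 — each is linear in n, where the shown terms are n = 2, 3, 4.
At n = 7 the blocks have lengths 13, 9, 16, 13.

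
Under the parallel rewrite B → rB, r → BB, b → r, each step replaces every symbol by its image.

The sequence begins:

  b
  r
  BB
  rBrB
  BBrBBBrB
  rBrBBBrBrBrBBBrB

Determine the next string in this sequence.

BBrBBBrBrBrBBBrBBBrBBBrBrBrBBBrB

Replace each of the 16 characters of rBrBBBrBrBrBBBrB in place — BB rB BB rB rB rB BB rB BB rB BB rB rB rB BB rB — and concatenate.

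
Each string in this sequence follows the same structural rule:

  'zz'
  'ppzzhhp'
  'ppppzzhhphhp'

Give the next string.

ppppppzzhhphhphhp

Each term wraps the previous one in pp on the left and hhp on the right.
So the next term is pp·ppppzzhhphhp·hhp.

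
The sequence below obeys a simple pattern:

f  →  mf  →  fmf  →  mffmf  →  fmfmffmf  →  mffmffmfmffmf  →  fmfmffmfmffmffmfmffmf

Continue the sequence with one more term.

mffmffmfmffmffmfmffmfmffmffmfmffmf

This is a Fibonacci-style word recurrence s(k) = s(k−2)·s(k−1): e.g. f·mf = fmf.
So term 8 is mffmffmfmffmf·fmfmffmfmffmffmfmffmf.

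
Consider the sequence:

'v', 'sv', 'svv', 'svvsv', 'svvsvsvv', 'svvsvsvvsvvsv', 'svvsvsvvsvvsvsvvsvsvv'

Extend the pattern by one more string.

Each term (from the third on) is the previous term followed by the one before it: term 3 = sv·v = svv.
Continuing: svvsvsvvsvvsvsvvsvsvv · svvsvsvvsvvsv gives term 8.

svvsvsvvsvvsvsvvsvsvvsvvsvsvvsvvsv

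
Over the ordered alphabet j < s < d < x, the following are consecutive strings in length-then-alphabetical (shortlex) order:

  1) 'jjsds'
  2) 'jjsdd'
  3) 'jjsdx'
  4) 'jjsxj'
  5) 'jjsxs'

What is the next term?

Treat jjsxs as a base-4 numeral over the given alphabet and add one, carrying through any trailing x's.

jjsxd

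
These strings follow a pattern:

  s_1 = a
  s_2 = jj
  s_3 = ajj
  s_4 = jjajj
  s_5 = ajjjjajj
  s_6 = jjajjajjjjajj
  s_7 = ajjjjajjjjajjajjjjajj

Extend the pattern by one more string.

jjajjajjjjajjajjjjajjjjajjajjjjajj

This is a Fibonacci-style word recurrence s(k) = s(k−2)·s(k−1): e.g. a·jj = ajj.
Continuing: jjajjajjjjajj · ajjjjajjjjajjajjjjajj gives term 8.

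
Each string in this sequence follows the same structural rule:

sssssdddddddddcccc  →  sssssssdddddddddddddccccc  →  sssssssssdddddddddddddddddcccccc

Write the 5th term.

The n-th term is 2n+1 s's then 4n+1 d's then n+2 c's, where the shown terms are n = 2, 3, 4.
For term 5, n = 6, so the run lengths are 13, 25, 8.

sssssssssssssdddddddddddddddddddddddddcccccccc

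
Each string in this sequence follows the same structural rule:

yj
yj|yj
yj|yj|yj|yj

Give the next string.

Every step duplicates the string with '|' between the halves.
Doubling yj|yj|yj|yj with '|' between the halves:

yj|yj|yj|yj|yj|yj|yj|yj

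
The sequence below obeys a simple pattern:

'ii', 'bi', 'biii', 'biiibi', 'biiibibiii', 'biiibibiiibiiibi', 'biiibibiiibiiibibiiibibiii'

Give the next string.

Each term (from the third on) is the previous term followed by the one before it: term 3 = bi·ii = biii.
Continuing: biiibibiiibiiibibiiibibiii · biiibibiiibiiibi gives term 8.

biiibibiiibiiibibiiibibiiibiiibibiiibiiibi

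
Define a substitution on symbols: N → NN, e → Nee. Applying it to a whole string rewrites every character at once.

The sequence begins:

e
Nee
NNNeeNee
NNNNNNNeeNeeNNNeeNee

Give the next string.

Rewriting the 20 symbols of NNNNNNNeeNeeNNNeeNee one by one yields NN NN NN NN NN NN NN Nee Nee NN Nee Nee NN NN NN Nee Nee NN Nee Nee; concatenated:

NNNNNNNNNNNNNNNeeNeeNNNeeNeeNNNNNNNeeNeeNNNeeNee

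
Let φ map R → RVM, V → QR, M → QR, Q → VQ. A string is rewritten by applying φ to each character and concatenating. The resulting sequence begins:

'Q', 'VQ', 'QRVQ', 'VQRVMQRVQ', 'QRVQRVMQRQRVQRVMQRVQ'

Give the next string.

φ(QRVQRVMQRQRVQRVMQRVQ) expands symbol-by-symbol to VQ RVM QR VQ RVM QR QR VQ RVM VQ RVM QR VQ RVM QR QR VQ RVM QR VQ; joining the 20 pieces gives the next term.

VQRVMQRVQRVMQRQRVQRVMVQRVMQRVQRVMQRQRVQRVMQRVQ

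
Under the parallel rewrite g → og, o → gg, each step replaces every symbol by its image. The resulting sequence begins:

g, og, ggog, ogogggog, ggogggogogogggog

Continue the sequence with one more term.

ogogggogogogggogggogggogogogggog

Replace each of the 16 characters of ggogggogogogggog in place — og og gg og og og gg og gg og gg og og og gg og — and concatenate.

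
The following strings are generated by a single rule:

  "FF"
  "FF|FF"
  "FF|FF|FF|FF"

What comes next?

Every step duplicates the string with '|' between the halves.
Doubling FF|FF|FF|FF with '|' between the halves:

FF|FF|FF|FF|FF|FF|FF|FF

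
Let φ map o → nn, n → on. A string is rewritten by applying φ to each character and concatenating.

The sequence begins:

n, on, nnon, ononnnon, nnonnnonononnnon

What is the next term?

Rewriting the 16 symbols of nnonnnonononnnon one by one yields on on nn on on on nn on nn on nn on on on nn on; concatenated:

ononnnonononnnonnnonnnonononnnon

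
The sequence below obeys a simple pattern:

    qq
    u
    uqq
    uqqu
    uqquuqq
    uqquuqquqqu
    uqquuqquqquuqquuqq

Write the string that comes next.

Each term (from the third on) is the previous term followed by the one before it: term 3 = u·qq = uqq.
So term 8 is uqquuqquqquuqquuqq·uqquuqquqqu.

uqquuqquqquuqquuqquqquuqquqqu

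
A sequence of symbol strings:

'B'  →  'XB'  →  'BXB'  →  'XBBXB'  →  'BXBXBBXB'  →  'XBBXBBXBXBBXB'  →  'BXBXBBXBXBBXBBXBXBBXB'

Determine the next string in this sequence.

From term 3 onward, concatenate the second-to-last term with the last: B·XB = BXB, XB·BXB = XBBXB, …
The next term joins XBBXBBXBXBBXB and BXBXBBXBXBBXBBXBXBBXB.

XBBXBBXBXBBXBBXBXBBXBXBBXBBXBXBBXB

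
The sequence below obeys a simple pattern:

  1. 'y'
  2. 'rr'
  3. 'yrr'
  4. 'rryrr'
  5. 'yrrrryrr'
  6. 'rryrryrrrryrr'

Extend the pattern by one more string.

yrrrryrrrryrryrrrryrr

From term 3 onward, concatenate the second-to-last term with the last: y·rr = yrr, rr·yrr = rryrr, …
The next term joins yrrrryrr and rryrryrrrryrr.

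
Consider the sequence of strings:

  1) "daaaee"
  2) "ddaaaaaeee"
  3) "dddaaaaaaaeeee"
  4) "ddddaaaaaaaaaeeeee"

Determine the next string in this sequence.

Reading off run lengths: d runs 1, 2, 3, 4; a runs 3, 5, 7, 9; e runs 2, 3, 4, 5 — each is linear in n, where the shown terms are n = 2, 3, 4, 5.
Setting n = 6 gives 5, 11, 6 characters in each block.

dddddaaaaaaaaaaaeeeeee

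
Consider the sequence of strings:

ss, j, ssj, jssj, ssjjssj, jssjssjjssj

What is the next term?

ssjjssjjssjssjjssj

From term 3 onward, concatenate the second-to-last term with the last: ss·j = ssj, j·ssj = jssj, …
So term 7 is ssjjssj·jssjssjjssj.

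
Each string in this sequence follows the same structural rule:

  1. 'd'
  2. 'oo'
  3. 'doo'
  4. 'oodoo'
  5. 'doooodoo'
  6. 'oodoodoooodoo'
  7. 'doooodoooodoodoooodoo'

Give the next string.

oodoodoooodoodoooodoooodoodoooodoo

Each term (from the third on) is the two preceding terms concatenated in order: term 3 = d·oo = doo.
The next term joins oodoodoooodoo and doooodoooodoodoooodoo.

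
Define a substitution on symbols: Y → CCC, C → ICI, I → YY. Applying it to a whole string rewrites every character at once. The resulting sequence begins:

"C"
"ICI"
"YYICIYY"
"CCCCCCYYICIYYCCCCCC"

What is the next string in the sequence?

Rewriting the 19 symbols of CCCCCCYYICIYYCCCCCC one by one yields ICI ICI ICI ICI ICI ICI CCC CCC YY ICI YY CCC CCC ICI ICI ICI ICI ICI ICI; concatenated:

ICIICIICIICIICIICICCCCCCYYICIYYCCCCCCICIICIICIICIICIICI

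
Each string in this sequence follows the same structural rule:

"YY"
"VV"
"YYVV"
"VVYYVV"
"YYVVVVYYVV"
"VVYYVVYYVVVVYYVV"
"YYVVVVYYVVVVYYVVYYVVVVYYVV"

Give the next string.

From term 3 onward, concatenate the second-to-last term with the last: YY·VV = YYVV, VV·YYVV = VVYYVV, …
Continuing: VVYYVVYYVVVVYYVV · YYVVVVYYVVVVYYVVYYVVVVYYVV gives term 8.

VVYYVVYYVVVVYYVVYYVVVVYYVVVVYYVVYYVVVVYYVV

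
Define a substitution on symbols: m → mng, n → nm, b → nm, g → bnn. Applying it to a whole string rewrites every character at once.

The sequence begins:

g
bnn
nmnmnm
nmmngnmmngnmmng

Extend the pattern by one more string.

Replace each of the 15 characters of nmmngnmmngnmmng in place — nm mng mng nm bnn nm mng mng nm bnn nm mng mng nm bnn — and concatenate.

nmmngmngnmbnnnmmngmngnmbnnnmmngmngnmbnn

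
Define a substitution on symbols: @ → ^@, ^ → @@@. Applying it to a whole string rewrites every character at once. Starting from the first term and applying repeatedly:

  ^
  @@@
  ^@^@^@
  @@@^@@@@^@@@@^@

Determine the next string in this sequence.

Replace each of the 15 characters of @@@^@@@@^@@@@^@ in place — ^@ ^@ ^@ @@@ ^@ ^@ ^@ ^@ @@@ ^@ ^@ ^@ ^@ @@@ ^@ — and concatenate.

^@^@^@@@@^@^@^@^@@@@^@^@^@^@@@@^@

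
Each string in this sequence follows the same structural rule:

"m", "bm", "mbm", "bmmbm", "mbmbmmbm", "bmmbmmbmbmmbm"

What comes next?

mbmbmmbmbmmbmmbmbmmbm

This is a Fibonacci-style word recurrence s(k) = s(k−2)·s(k−1): e.g. m·bm = mbm.
So term 7 is mbmbmmbm·bmmbmmbmbmmbm.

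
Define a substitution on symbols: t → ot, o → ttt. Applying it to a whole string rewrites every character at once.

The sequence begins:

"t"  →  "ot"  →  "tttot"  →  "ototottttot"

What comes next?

Rewriting each symbol of ototottttot: o→ttt, t→ot, o→ttt, t→ot, o→ttt, t→ot, t→ot, t→ot, t→ot, o→ttt, t→ot, which concatenates to ttt ot ttt ot ttt ot ot ot ot ttt ot.

tttottttottttotototottttot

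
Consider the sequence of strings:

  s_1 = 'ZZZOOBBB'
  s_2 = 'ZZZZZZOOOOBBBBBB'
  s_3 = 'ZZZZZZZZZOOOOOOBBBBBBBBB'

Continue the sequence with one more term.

ZZZZZZZZZZZZOOOOOOOOBBBBBBBBBBBB

Reading off run lengths: Z runs 3, 6, 9; O runs 2, 4, 6; B runs 3, 6, 9 — each is linear in n (n = 1, 2, …).
For the next term, n = 4, so the run lengths are 12, 8, 12.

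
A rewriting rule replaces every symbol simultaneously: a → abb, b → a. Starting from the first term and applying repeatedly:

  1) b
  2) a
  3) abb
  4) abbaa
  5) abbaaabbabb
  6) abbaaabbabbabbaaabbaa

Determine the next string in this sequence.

Replace each of the 21 characters of abbaaabbabbabbaaabbaa in place — abb a a abb abb abb a a abb a a abb a a abb abb abb a a abb abb — and concatenate.

abbaaabbabbabbaaabbaaabbaaabbabbabbaaabbabb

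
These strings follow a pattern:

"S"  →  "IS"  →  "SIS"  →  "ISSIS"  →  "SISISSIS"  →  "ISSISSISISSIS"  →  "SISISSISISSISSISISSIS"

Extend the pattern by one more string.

ISSISSISISSISSISISSISISSISSISISSIS

This is a Fibonacci-style word recurrence s(k) = s(k−2)·s(k−1): e.g. S·IS = SIS.
So term 8 is ISSISSISISSIS·SISISSISISSISSISISSIS.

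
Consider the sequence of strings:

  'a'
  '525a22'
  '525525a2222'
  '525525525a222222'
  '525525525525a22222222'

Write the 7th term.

s(k+1) = 525·s(k)·22, so each term gains 525 as a prefix and 22 as a suffix.
From 525525525525a22222222, 2 further steps: 525525525525a22222222 → 525525525525525a2222222222 → (answer).

525525525525525525a222222222222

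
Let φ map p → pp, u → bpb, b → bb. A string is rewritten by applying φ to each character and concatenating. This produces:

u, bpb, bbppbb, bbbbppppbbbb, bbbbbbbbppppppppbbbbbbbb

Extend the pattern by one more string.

Rewriting the 24 symbols of bbbbbbbbppppppppbbbbbbbb one by one yields bb bb bb bb bb bb bb bb pp pp pp pp pp pp pp pp bb bb bb bb bb bb bb bb; concatenated:

bbbbbbbbbbbbbbbbppppppppppppppppbbbbbbbbbbbbbbbb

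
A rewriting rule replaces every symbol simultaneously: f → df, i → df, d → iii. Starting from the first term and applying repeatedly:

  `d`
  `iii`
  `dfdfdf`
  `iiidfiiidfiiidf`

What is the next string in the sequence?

dfdfdfiiidfdfdfdfiiidfdfdfdfiiidf

Replace each of the 15 characters of iiidfiiidfiiidf in place — df df df iii df df df df iii df df df df iii df — and concatenate.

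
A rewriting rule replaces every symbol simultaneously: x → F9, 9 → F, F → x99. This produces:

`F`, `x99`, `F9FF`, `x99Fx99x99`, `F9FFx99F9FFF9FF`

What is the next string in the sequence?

Replace each of the 15 characters of F9FFx99F9FFF9FF in place — x99 F x99 x99 F9 F F x99 F x99 x99 x99 F x99 x99 — and concatenate.

x99Fx99x99F9FFx99Fx99x99x99Fx99x99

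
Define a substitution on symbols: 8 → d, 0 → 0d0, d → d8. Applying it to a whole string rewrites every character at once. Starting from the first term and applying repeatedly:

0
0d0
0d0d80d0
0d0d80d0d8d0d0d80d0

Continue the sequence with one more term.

Rewriting the 19 symbols of 0d0d80d0d8d0d0d80d0 one by one yields 0d0 d8 0d0 d8 d 0d0 d8 0d0 d8 d d8 0d0 d8 0d0 d8 d 0d0 d8 0d0; concatenated:

0d0d80d0d8d0d0d80d0d8dd80d0d80d0d8d0d0d80d0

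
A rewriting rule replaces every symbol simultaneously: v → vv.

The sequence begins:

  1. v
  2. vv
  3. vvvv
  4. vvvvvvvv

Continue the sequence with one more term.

Rewriting each symbol of vvvvvvvv: v→vv, v→vv, v→vv, v→vv, v→vv, v→vv, v→vv, v→vv, which concatenates to vv vv vv vv vv vv vv vv.

vvvvvvvvvvvvvvvv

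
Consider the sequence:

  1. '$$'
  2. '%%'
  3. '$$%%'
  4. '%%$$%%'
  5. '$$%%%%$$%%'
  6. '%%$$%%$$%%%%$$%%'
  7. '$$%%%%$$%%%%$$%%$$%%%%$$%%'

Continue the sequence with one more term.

%%$$%%$$%%%%$$%%$$%%%%$$%%%%$$%%$$%%%%$$%%

From term 3 onward, concatenate the second-to-last term with the last: $$·%% = $$%%, %%·$$%% = %%$$%%, …
So term 8 is %%$$%%$$%%%%$$%%·$$%%%%$$%%%%$$%%$$%%%%$$%%.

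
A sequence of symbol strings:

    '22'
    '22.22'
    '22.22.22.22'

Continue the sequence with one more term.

Each string is two copies of the previous one joined by '.'.
Doubling 22.22.22.22 with '.' between the halves:

22.22.22.22.22.22.22.22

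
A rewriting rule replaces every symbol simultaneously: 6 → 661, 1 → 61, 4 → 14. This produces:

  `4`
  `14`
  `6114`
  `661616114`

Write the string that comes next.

6616616166161661616114

Rewriting each symbol of 661616114: 6→661, 6→661, 1→61, 6→661, 1→61, 6→661, 1→61, 1→61, 4→14, which concatenates to 661 661 61 661 61 661 61 61 14.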